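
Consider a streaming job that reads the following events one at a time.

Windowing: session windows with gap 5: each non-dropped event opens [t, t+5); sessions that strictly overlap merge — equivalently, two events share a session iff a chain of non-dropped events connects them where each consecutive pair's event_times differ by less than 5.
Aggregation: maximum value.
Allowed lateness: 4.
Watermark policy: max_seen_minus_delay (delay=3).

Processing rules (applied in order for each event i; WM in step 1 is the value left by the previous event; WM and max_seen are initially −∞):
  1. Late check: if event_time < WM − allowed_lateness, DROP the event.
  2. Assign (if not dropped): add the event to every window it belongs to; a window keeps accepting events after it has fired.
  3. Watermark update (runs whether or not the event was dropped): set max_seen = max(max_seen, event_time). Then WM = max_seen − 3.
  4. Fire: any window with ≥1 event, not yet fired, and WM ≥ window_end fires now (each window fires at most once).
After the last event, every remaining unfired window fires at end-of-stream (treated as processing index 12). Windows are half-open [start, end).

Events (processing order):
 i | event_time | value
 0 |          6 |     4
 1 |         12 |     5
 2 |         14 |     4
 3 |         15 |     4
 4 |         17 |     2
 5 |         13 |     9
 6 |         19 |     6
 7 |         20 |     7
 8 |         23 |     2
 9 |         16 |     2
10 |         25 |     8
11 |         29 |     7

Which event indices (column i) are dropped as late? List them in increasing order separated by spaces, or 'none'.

none

i=0 t=6 v=4: → [6,11); WM=3
i=1 t=12 v=5: → [12,17); WM=9
i=2 t=14 v=4: → [12,19); WM=11
i=3 t=15 v=4: → [12,20); WM=12
i=4 t=17 v=2: → [12,22); WM=14
i=5 t=13 v=9: → [12,22); WM=14
i=6 t=19 v=6: → [12,24); WM=16
i=7 t=20 v=7: → [12,25); WM=17
i=8 t=23 v=2: → [12,28); WM=20
i=9 t=16 v=2: → [12,28); WM=20
i=10 t=25 v=8: → [12,30); WM=22
i=11 t=29 v=7: → [12,34); WM=26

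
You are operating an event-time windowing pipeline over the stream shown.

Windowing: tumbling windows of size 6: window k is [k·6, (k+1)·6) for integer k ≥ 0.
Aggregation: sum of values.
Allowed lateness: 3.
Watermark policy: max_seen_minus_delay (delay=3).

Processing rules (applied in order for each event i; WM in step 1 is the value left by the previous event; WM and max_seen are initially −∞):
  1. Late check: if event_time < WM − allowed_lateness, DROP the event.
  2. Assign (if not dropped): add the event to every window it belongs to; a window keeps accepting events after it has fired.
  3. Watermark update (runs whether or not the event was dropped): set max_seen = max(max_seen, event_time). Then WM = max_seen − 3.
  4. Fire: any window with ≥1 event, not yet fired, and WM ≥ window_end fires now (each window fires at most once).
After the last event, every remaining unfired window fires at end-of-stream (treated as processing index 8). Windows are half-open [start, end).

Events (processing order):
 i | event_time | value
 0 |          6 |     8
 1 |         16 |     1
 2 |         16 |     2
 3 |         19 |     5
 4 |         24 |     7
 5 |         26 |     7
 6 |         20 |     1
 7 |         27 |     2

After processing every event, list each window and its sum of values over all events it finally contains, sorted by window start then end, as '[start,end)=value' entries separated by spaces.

i=0 t=6 v=8: → [6,12); WM=3
i=1 t=16 v=1: → [12,18); WM=13; [6,12) fires=8
i=2 t=16 v=2: → [12,18); WM=13
i=3 t=19 v=5: → [18,24); WM=16
i=4 t=24 v=7: → [24,30); WM=21; [12,18) fires=3
i=5 t=26 v=7: → [24,30); WM=23
i=6 t=20 v=1: → [18,24); WM=23
i=7 t=27 v=2: → [24,30); WM=24; [18,24) fires=6

[6,12)=8 [12,18)=3 [18,24)=6 [24,30)=16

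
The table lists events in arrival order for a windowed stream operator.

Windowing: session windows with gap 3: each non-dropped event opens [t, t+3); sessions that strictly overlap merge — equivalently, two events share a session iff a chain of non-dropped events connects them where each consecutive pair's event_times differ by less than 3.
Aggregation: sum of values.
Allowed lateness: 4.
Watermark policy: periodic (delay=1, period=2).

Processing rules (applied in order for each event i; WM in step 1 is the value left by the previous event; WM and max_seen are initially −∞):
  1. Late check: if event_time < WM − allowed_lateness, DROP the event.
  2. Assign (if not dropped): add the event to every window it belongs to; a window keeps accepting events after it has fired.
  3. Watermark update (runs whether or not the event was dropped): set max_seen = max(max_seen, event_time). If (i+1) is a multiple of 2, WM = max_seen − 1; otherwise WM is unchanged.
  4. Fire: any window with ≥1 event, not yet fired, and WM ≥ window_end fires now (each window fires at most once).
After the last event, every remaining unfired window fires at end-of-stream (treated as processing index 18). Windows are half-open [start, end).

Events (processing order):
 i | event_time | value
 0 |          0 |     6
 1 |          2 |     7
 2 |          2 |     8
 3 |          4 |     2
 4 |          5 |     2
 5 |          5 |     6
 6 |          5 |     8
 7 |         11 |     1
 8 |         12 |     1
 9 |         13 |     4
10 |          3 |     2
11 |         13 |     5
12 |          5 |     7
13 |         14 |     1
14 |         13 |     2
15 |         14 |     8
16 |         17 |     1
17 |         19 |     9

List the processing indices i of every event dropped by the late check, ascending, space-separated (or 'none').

i=0 t=0 v=6: → [0,3); WM=−∞
i=1 t=2 v=7: → [0,5); WM=1
i=2 t=2 v=8: → [0,5); WM=1
i=3 t=4 v=2: → [0,7); WM=3
i=4 t=5 v=2: → [0,8); WM=3
i=5 t=5 v=6: → [0,8); WM=4
i=6 t=5 v=8: → [0,8); WM=4
i=7 t=11 v=1: → [11,14); WM=10
i=8 t=12 v=1: → [11,15); WM=10
i=9 t=13 v=4: → [11,16); WM=12
i=10 t=3 v=2: DROP (t<12-4); WM=12
i=11 t=13 v=5: → [11,16); WM=12
i=12 t=5 v=7: DROP (t<12-4); WM=12
i=13 t=14 v=1: → [11,17); WM=13
i=14 t=13 v=2: → [11,17); WM=13
i=15 t=14 v=8: → [11,17); WM=13
i=16 t=17 v=1: → [17,20); WM=13
i=17 t=19 v=9: → [17,22); WM=18

10 12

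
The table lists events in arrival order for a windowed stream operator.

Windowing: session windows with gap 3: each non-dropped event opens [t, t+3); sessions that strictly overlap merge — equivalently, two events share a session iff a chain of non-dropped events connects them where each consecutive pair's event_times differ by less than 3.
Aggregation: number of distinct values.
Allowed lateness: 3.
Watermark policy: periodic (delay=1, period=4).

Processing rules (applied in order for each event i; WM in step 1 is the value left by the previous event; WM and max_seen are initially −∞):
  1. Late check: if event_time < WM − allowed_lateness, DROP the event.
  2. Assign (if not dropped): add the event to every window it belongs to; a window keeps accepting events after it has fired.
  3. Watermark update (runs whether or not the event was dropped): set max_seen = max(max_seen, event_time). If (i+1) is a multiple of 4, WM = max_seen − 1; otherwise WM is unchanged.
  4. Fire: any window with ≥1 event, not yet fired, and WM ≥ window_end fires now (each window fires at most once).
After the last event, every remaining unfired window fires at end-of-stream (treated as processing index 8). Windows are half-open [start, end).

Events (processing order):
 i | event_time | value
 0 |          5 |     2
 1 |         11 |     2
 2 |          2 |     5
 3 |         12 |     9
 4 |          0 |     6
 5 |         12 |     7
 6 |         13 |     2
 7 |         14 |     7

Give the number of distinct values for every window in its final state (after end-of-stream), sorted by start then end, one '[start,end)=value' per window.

i=0 t=5 v=2: → [5,8); WM=−∞
i=1 t=11 v=2: → [11,14); WM=−∞
i=2 t=2 v=5: → [2,5); WM=−∞
i=3 t=12 v=9: → [11,15); WM=11
i=4 t=0 v=6: DROP (t<11-3); WM=11
i=5 t=12 v=7: → [11,15); WM=11
i=6 t=13 v=2: → [11,16); WM=11
i=7 t=14 v=7: → [11,17); WM=13

[2,5)=1 [5,8)=1 [11,17)=3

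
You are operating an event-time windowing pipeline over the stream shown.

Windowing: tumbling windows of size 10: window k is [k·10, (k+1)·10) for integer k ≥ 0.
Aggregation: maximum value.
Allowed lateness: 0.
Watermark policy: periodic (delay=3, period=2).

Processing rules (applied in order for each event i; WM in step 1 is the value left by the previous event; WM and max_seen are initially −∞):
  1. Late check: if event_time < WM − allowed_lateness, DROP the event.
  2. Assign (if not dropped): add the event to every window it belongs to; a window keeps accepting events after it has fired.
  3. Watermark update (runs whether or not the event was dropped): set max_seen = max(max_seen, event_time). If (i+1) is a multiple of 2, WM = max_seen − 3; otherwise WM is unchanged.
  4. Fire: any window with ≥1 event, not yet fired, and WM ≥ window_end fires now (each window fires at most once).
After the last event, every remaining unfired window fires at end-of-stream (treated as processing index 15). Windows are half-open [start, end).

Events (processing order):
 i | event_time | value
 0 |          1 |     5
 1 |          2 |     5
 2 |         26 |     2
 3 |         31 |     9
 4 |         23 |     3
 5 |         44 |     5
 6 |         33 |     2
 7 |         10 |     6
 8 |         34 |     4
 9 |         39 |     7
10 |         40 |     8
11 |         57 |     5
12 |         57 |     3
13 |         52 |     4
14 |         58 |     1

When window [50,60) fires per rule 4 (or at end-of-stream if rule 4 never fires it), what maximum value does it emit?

5

i=0 t=1 v=5: → [0,10); WM=−∞
i=1 t=2 v=5: → [0,10); WM=-1
i=2 t=26 v=2: → [20,30); WM=-1
i=3 t=31 v=9: → [30,40); WM=28; [0,10) fires=5
i=4 t=23 v=3: DROP (t<28-0); WM=28
i=5 t=44 v=5: → [40,50); WM=41; [20,30) fires=2 [30,40) fires=9
i=6 t=33 v=2: DROP (t<41-0); WM=41
i=7 t=10 v=6: DROP (t<41-0); WM=41
i=8 t=34 v=4: DROP (t<41-0); WM=41
i=9 t=39 v=7: DROP (t<41-0); WM=41
i=10 t=40 v=8: DROP (t<41-0); WM=41
i=11 t=57 v=5: → [50,60); WM=54; [40,50) fires=5
i=12 t=57 v=3: → [50,60); WM=54
i=13 t=52 v=4: DROP (t<54-0); WM=54
i=14 t=58 v=1: → [50,60); WM=54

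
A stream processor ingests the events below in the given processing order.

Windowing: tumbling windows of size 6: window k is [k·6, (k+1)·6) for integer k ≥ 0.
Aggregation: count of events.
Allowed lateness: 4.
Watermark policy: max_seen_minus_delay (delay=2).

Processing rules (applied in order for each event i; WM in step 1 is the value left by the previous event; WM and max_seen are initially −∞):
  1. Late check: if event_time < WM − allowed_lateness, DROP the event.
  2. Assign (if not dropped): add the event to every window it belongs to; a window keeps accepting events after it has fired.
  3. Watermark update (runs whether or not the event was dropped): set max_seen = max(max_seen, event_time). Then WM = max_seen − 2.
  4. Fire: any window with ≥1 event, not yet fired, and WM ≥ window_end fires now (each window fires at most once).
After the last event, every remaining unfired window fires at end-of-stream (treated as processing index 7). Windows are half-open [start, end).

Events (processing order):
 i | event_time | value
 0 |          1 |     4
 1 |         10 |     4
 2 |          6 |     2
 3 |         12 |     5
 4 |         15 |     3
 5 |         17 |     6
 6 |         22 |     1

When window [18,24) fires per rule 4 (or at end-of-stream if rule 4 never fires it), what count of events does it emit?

i=0 t=1 v=4: → [0,6); WM=-1
i=1 t=10 v=4: → [6,12); WM=8; [0,6) fires=1
i=2 t=6 v=2: → [6,12); WM=8
i=3 t=12 v=5: → [12,18); WM=10
i=4 t=15 v=3: → [12,18); WM=13; [6,12) fires=2
i=5 t=17 v=6: → [12,18); WM=15
i=6 t=22 v=1: → [18,24); WM=20; [12,18) fires=3

1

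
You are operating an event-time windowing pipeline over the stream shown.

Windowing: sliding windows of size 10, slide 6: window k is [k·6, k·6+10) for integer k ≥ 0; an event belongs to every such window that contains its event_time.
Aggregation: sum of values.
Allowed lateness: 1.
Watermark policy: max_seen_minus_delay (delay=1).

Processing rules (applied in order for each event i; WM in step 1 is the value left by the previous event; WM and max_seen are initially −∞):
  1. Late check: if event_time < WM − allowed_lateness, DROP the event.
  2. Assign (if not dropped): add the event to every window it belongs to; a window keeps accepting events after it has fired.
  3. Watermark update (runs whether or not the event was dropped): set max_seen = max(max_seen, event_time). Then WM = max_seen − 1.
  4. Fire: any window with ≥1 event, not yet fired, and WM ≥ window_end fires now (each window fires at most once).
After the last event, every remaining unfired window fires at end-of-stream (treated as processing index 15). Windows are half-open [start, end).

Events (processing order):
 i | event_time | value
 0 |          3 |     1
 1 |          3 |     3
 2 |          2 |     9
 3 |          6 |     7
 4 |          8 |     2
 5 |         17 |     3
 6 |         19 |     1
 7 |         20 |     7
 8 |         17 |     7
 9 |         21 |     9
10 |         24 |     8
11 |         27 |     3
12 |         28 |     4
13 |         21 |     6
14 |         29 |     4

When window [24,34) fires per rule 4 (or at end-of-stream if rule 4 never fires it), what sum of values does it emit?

i=0 t=3 v=1: → [0,10); WM=2
i=1 t=3 v=3: → [0,10); WM=2
i=2 t=2 v=9: → [0,10); WM=2
i=3 t=6 v=7: → [6,16),[0,10); WM=5
i=4 t=8 v=2: → [6,16),[0,10); WM=7
i=5 t=17 v=3: → [12,22); WM=16; [0,10) fires=22 [6,16) fires=9
i=6 t=19 v=1: → [18,28),[12,22); WM=18
i=7 t=20 v=7: → [18,28),[12,22); WM=19
i=8 t=17 v=7: DROP (t<19-1); WM=19
i=9 t=21 v=9: → [18,28),[12,22); WM=20
i=10 t=24 v=8: → [24,34),[18,28); WM=23; [12,22) fires=20
i=11 t=27 v=3: → [24,34),[18,28); WM=26
i=12 t=28 v=4: → [24,34); WM=27
i=13 t=21 v=6: DROP (t<27-1); WM=27
i=14 t=29 v=4: → [24,34); WM=28; [18,28) fires=28

19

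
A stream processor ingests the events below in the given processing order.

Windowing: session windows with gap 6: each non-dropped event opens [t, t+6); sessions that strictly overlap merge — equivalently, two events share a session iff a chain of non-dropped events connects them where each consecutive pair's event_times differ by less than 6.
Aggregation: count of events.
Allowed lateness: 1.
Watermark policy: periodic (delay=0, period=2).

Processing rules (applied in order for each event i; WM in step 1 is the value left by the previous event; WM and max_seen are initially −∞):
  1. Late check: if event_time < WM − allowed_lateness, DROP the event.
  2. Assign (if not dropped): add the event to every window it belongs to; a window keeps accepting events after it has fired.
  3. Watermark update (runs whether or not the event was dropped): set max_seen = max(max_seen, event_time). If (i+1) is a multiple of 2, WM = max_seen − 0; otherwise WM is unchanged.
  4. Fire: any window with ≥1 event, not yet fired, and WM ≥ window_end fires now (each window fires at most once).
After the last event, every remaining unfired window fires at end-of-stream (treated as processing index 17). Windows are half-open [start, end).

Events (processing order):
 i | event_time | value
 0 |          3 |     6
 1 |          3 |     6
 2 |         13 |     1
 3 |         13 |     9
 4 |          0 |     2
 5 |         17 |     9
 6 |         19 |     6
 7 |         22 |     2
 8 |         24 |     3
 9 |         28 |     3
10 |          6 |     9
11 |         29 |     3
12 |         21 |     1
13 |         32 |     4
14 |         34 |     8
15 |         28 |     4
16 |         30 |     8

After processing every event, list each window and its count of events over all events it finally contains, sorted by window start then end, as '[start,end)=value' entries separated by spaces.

i=0 t=3 v=6: → [3,9); WM=−∞
i=1 t=3 v=6: → [3,9); WM=3
i=2 t=13 v=1: → [13,19); WM=3
i=3 t=13 v=9: → [13,19); WM=13
i=4 t=0 v=2: DROP (t<13-1); WM=13
i=5 t=17 v=9: → [13,23); WM=17
i=6 t=19 v=6: → [13,25); WM=17
i=7 t=22 v=2: → [13,28); WM=22
i=8 t=24 v=3: → [13,30); WM=22
i=9 t=28 v=3: → [13,34); WM=28
i=10 t=6 v=9: DROP (t<28-1); WM=28
i=11 t=29 v=3: → [13,35); WM=29
i=12 t=21 v=1: DROP (t<29-1); WM=29
i=13 t=32 v=4: → [13,38); WM=32
i=14 t=34 v=8: → [13,40); WM=32
i=15 t=28 v=4: DROP (t<32-1); WM=34
i=16 t=30 v=8: DROP (t<34-1); WM=34

[3,9)=2 [13,40)=10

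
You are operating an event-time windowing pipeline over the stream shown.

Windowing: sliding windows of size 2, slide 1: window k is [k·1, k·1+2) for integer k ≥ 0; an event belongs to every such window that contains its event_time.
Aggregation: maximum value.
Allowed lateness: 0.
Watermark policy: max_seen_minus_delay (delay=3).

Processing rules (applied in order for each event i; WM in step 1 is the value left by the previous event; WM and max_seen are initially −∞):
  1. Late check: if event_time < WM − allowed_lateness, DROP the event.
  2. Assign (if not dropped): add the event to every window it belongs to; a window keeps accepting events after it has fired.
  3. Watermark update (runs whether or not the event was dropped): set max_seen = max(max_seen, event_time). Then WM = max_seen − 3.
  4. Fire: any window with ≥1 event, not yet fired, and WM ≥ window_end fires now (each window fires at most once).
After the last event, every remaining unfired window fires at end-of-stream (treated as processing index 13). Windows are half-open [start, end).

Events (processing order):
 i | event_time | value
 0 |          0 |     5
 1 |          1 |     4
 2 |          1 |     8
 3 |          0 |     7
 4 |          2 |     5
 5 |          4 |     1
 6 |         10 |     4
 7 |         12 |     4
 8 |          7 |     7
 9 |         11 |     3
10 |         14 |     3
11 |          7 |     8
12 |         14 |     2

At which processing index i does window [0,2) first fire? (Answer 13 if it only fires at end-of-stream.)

i=0 t=0 v=5: → [0,2); WM=-3
i=1 t=1 v=4: → [1,3),[0,2); WM=-2
i=2 t=1 v=8: → [1,3),[0,2); WM=-2
i=3 t=0 v=7: → [0,2); WM=-2
i=4 t=2 v=5: → [2,4),[1,3); WM=-1
i=5 t=4 v=1: → [4,6),[3,5); WM=1
i=6 t=10 v=4: → [10,12),[9,11); WM=7; [0,2) fires=8 [1,3) fires=8 [2,4) fires=5 [3,5) fires=1 [4,6) fires=1
i=7 t=12 v=4: → [12,14),[11,13); WM=9
i=8 t=7 v=7: DROP (t<9-0); WM=9
i=9 t=11 v=3: → [11,13),[10,12); WM=9
i=10 t=14 v=3: → [14,16),[13,15); WM=11; [9,11) fires=4
i=11 t=7 v=8: DROP (t<11-0); WM=11
i=12 t=14 v=2: → [14,16),[13,15); WM=11

6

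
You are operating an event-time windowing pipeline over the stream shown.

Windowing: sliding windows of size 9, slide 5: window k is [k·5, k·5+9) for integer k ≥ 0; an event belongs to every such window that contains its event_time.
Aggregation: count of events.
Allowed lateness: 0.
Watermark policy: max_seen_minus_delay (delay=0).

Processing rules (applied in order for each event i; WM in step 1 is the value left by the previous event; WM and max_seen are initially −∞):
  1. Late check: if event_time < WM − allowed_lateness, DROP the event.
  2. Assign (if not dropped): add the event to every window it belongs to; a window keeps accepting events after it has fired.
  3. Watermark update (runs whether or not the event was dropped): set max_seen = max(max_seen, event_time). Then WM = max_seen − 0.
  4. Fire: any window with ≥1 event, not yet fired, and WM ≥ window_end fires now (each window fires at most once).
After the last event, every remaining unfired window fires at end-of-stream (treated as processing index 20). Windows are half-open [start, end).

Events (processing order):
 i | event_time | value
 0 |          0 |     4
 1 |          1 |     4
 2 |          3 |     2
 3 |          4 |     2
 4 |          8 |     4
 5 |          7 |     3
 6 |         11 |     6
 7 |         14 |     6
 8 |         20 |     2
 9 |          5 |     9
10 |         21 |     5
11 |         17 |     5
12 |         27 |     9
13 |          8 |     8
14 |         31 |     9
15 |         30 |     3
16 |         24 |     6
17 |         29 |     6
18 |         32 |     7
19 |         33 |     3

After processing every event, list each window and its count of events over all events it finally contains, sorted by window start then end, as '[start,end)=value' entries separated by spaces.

i=0 t=0 v=4: → [0,9); WM=0
i=1 t=1 v=4: → [0,9); WM=1
i=2 t=3 v=2: → [0,9); WM=3
i=3 t=4 v=2: → [0,9); WM=4
i=4 t=8 v=4: → [5,14),[0,9); WM=8
i=5 t=7 v=3: DROP (t<8-0); WM=8
i=6 t=11 v=6: → [10,19),[5,14); WM=11; [0,9) fires=5
i=7 t=14 v=6: → [10,19); WM=14; [5,14) fires=2
i=8 t=20 v=2: → [20,29),[15,24); WM=20; [10,19) fires=2
i=9 t=5 v=9: DROP (t<20-0); WM=20
i=10 t=21 v=5: → [20,29),[15,24); WM=21
i=11 t=17 v=5: DROP (t<21-0); WM=21
i=12 t=27 v=9: → [25,34),[20,29); WM=27; [15,24) fires=2
i=13 t=8 v=8: DROP (t<27-0); WM=27
i=14 t=31 v=9: → [30,39),[25,34); WM=31; [20,29) fires=3
i=15 t=30 v=3: DROP (t<31-0); WM=31
i=16 t=24 v=6: DROP (t<31-0); WM=31
i=17 t=29 v=6: DROP (t<31-0); WM=31
i=18 t=32 v=7: → [30,39),[25,34); WM=32
i=19 t=33 v=3: → [30,39),[25,34); WM=33

[0,9)=5 [5,14)=2 [10,19)=2 [15,24)=2 [20,29)=3 [25,34)=4 [30,39)=3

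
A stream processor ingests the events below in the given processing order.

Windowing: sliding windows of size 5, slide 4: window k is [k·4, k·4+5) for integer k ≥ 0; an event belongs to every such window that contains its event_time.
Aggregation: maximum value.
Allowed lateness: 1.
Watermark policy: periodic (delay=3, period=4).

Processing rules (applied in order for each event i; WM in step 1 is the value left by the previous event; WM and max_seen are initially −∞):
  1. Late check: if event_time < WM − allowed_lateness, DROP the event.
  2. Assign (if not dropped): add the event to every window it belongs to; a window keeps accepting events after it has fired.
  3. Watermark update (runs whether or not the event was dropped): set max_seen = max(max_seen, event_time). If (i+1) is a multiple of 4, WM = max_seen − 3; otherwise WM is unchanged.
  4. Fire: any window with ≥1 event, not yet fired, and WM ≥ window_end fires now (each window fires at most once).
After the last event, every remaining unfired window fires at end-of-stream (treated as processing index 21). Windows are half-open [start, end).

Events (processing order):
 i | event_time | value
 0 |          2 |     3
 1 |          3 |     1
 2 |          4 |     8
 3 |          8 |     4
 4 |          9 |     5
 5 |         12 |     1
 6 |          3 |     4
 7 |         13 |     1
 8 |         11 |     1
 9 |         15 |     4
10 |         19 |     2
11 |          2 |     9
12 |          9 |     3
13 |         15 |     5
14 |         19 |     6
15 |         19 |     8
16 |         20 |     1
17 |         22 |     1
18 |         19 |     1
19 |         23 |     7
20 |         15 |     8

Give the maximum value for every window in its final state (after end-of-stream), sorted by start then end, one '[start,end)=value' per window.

i=0 t=2 v=3: → [0,5); WM=−∞
i=1 t=3 v=1: → [0,5); WM=−∞
i=2 t=4 v=8: → [4,9),[0,5); WM=−∞
i=3 t=8 v=4: → [8,13),[4,9); WM=5; [0,5) fires=8
i=4 t=9 v=5: → [8,13); WM=5
i=5 t=12 v=1: → [12,17),[8,13); WM=5
i=6 t=3 v=4: DROP (t<5-1); WM=5
i=7 t=13 v=1: → [12,17); WM=10; [4,9) fires=8
i=8 t=11 v=1: → [8,13); WM=10
i=9 t=15 v=4: → [12,17); WM=10
i=10 t=19 v=2: → [16,21); WM=10
i=11 t=2 v=9: DROP (t<10-1); WM=16; [8,13) fires=5
i=12 t=9 v=3: DROP (t<16-1); WM=16
i=13 t=15 v=5: → [12,17); WM=16
i=14 t=19 v=6: → [16,21); WM=16
i=15 t=19 v=8: → [16,21); WM=16
i=16 t=20 v=1: → [20,25),[16,21); WM=16
i=17 t=22 v=1: → [20,25); WM=16
i=18 t=19 v=1: → [16,21); WM=16
i=19 t=23 v=7: → [20,25); WM=20; [12,17) fires=5
i=20 t=15 v=8: DROP (t<20-1); WM=20

[0,5)=8 [4,9)=8 [8,13)=5 [12,17)=5 [16,21)=8 [20,25)=7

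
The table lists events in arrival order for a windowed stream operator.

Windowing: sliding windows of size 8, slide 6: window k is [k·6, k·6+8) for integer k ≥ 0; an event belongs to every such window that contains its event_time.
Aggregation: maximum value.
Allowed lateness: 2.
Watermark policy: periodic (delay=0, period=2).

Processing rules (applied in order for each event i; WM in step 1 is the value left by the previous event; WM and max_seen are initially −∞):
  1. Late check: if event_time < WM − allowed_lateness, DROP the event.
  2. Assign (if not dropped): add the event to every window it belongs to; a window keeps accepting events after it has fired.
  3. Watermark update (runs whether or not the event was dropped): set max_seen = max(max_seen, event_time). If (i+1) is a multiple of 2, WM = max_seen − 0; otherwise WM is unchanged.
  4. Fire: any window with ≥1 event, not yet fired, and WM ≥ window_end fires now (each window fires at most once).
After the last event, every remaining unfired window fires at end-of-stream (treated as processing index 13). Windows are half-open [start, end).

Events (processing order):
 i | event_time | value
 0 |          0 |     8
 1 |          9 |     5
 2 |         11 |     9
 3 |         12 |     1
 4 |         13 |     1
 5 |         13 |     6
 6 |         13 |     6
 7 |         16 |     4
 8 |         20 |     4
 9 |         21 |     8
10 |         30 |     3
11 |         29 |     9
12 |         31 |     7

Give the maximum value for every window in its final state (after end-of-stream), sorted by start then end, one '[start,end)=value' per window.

[0,8)=8 [6,14)=9 [12,20)=6 [18,26)=8 [24,32)=9 [30,38)=7

i=0 t=0 v=8: → [0,8); WM=−∞
i=1 t=9 v=5: → [6,14); WM=9; [0,8) fires=8
i=2 t=11 v=9: → [6,14); WM=9
i=3 t=12 v=1: → [12,20),[6,14); WM=12
i=4 t=13 v=1: → [12,20),[6,14); WM=12
i=5 t=13 v=6: → [12,20),[6,14); WM=13
i=6 t=13 v=6: → [12,20),[6,14); WM=13
i=7 t=16 v=4: → [12,20); WM=16; [6,14) fires=9
i=8 t=20 v=4: → [18,26); WM=16
i=9 t=21 v=8: → [18,26); WM=21; [12,20) fires=6
i=10 t=30 v=3: → [30,38),[24,32); WM=21
i=11 t=29 v=9: → [24,32); WM=30; [18,26) fires=8
i=12 t=31 v=7: → [30,38),[24,32); WM=30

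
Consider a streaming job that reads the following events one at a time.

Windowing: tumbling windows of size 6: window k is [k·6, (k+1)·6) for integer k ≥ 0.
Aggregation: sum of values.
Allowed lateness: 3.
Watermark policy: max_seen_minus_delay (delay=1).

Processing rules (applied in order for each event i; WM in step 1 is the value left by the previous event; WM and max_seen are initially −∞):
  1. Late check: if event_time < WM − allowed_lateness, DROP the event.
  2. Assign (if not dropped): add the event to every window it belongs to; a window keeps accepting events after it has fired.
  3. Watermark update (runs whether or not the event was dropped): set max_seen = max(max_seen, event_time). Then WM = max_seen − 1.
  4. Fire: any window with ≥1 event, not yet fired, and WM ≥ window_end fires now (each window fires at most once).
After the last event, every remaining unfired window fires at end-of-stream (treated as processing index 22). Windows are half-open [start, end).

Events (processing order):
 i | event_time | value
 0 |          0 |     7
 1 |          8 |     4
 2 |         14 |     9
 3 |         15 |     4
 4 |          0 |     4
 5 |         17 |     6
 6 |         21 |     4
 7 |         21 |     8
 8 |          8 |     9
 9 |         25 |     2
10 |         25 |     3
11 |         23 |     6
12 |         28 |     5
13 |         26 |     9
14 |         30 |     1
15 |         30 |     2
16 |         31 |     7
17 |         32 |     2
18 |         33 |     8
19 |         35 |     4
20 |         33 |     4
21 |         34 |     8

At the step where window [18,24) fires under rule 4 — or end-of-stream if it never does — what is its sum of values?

12

i=0 t=0 v=7: → [0,6); WM=-1
i=1 t=8 v=4: → [6,12); WM=7; [0,6) fires=7
i=2 t=14 v=9: → [12,18); WM=13; [6,12) fires=4
i=3 t=15 v=4: → [12,18); WM=14
i=4 t=0 v=4: DROP (t<14-3); WM=14
i=5 t=17 v=6: → [12,18); WM=16
i=6 t=21 v=4: → [18,24); WM=20; [12,18) fires=19
i=7 t=21 v=8: → [18,24); WM=20
i=8 t=8 v=9: DROP (t<20-3); WM=20
i=9 t=25 v=2: → [24,30); WM=24; [18,24) fires=12
i=10 t=25 v=3: → [24,30); WM=24
i=11 t=23 v=6: → [18,24); WM=24
i=12 t=28 v=5: → [24,30); WM=27
i=13 t=26 v=9: → [24,30); WM=27
i=14 t=30 v=1: → [30,36); WM=29
i=15 t=30 v=2: → [30,36); WM=29
i=16 t=31 v=7: → [30,36); WM=30; [24,30) fires=19
i=17 t=32 v=2: → [30,36); WM=31
i=18 t=33 v=8: → [30,36); WM=32
i=19 t=35 v=4: → [30,36); WM=34
i=20 t=33 v=4: → [30,36); WM=34
i=21 t=34 v=8: → [30,36); WM=34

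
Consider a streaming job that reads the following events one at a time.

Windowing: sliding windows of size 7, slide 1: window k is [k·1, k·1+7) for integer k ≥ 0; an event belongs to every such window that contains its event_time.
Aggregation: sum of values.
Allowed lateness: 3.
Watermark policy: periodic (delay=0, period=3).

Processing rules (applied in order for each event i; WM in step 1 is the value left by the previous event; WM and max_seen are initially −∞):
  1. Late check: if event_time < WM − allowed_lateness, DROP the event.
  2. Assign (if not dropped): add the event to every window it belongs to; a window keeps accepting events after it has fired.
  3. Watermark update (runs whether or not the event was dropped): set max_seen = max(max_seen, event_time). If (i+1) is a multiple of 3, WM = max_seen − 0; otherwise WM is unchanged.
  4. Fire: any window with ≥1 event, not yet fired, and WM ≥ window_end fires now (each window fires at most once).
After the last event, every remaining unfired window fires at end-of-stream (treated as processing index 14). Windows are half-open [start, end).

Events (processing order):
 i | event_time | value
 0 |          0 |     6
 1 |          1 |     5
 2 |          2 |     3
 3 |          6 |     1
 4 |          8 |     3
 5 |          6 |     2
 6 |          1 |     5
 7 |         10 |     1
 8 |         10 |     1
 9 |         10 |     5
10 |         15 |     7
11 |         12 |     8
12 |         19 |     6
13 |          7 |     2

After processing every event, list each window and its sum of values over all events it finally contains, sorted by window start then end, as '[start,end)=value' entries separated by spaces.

i=0 t=0 v=6: → [0,7); WM=−∞
i=1 t=1 v=5: → [1,8),[0,7); WM=−∞
i=2 t=2 v=3: → [2,9),[1,8),[0,7); WM=2
i=3 t=6 v=1: → [6,13),[5,12),[4,11),[3,10),[2,9),[1,8),[0,7); WM=2
i=4 t=8 v=3: → [8,15),[7,14),[6,13),[5,12),[4,11),[3,10),[2,9); WM=2
i=5 t=6 v=2: → [6,13),[5,12),[4,11),[3,10),[2,9),[1,8),[0,7); WM=8; [0,7) fires=17 [1,8) fires=11
i=6 t=1 v=5: DROP (t<8-3); WM=8
i=7 t=10 v=1: → [10,17),[9,16),[8,15),[7,14),[6,13),[5,12),[4,11); WM=8
i=8 t=10 v=1: → [10,17),[9,16),[8,15),[7,14),[6,13),[5,12),[4,11); WM=10; [2,9) fires=9 [3,10) fires=6
i=9 t=10 v=5: → [10,17),[9,16),[8,15),[7,14),[6,13),[5,12),[4,11); WM=10
i=10 t=15 v=7: → [15,22),[14,21),[13,20),[12,19),[11,18),[10,17),[9,16); WM=10
i=11 t=12 v=8: → [12,19),[11,18),[10,17),[9,16),[8,15),[7,14),[6,13); WM=15; [4,11) fires=13 [5,12) fires=13 [6,13) fires=21 [7,14) fires=18 [8,15) fires=18
i=12 t=19 v=6: → [19,26),[18,25),[17,24),[16,23),[15,22),[14,21),[13,20); WM=15
i=13 t=7 v=2: DROP (t<15-3); WM=15

[0,7)=17 [1,8)=11 [2,9)=9 [3,10)=6 [4,11)=13 [5,12)=13 [6,13)=21 [7,14)=18 [8,15)=18 [9,16)=22 [10,17)=22 [11,18)=15 [12,19)=15 [13,20)=13 [14,21)=13 [15,22)=13 [16,23)=6 [17,24)=6 [18,25)=6 [19,26)=6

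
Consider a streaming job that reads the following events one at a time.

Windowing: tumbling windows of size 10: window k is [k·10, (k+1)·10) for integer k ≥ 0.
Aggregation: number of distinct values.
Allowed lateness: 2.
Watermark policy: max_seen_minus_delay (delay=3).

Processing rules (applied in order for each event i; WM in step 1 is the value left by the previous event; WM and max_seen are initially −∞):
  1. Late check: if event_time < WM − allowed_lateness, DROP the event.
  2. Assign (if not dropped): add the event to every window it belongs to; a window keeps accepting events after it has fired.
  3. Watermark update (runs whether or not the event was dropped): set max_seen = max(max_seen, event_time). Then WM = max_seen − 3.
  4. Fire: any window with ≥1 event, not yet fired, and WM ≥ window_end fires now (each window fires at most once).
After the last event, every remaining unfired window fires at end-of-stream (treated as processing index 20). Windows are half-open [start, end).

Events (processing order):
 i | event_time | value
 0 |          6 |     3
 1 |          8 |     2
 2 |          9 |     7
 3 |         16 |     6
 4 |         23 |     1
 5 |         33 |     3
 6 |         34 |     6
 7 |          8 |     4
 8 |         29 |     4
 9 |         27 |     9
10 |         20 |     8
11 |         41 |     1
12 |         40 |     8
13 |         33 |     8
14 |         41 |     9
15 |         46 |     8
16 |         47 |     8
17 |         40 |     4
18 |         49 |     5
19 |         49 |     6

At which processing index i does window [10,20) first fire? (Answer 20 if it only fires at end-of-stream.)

i=0 t=6 v=3: → [0,10); WM=3
i=1 t=8 v=2: → [0,10); WM=5
i=2 t=9 v=7: → [0,10); WM=6
i=3 t=16 v=6: → [10,20); WM=13; [0,10) fires=3
i=4 t=23 v=1: → [20,30); WM=20; [10,20) fires=1
i=5 t=33 v=3: → [30,40); WM=30; [20,30) fires=1
i=6 t=34 v=6: → [30,40); WM=31
i=7 t=8 v=4: DROP (t<31-2); WM=31
i=8 t=29 v=4: → [20,30); WM=31
i=9 t=27 v=9: DROP (t<31-2); WM=31
i=10 t=20 v=8: DROP (t<31-2); WM=31
i=11 t=41 v=1: → [40,50); WM=38
i=12 t=40 v=8: → [40,50); WM=38
i=13 t=33 v=8: DROP (t<38-2); WM=38
i=14 t=41 v=9: → [40,50); WM=38
i=15 t=46 v=8: → [40,50); WM=43; [30,40) fires=2
i=16 t=47 v=8: → [40,50); WM=44
i=17 t=40 v=4: DROP (t<44-2); WM=44
i=18 t=49 v=5: → [40,50); WM=46
i=19 t=49 v=6: → [40,50); WM=46

4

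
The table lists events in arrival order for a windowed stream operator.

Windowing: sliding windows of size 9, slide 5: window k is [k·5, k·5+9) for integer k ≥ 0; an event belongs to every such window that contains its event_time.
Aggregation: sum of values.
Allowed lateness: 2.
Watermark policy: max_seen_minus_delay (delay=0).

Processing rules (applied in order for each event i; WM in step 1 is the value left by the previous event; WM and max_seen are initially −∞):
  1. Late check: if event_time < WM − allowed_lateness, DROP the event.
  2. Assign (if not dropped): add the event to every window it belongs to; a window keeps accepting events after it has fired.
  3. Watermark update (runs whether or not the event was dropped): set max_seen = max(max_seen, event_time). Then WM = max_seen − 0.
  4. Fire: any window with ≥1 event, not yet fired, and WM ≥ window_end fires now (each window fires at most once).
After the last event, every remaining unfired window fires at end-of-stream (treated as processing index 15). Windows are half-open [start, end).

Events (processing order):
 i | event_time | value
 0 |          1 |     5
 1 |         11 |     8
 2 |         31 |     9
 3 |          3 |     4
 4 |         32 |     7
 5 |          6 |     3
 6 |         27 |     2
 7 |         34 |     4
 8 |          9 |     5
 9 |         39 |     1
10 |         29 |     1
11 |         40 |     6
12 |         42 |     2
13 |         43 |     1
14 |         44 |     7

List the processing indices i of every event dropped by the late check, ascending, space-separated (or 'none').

i=0 t=1 v=5: → [0,9); WM=1
i=1 t=11 v=8: → [10,19),[5,14); WM=11; [0,9) fires=5
i=2 t=31 v=9: → [30,39),[25,34); WM=31; [5,14) fires=8 [10,19) fires=8
i=3 t=3 v=4: DROP (t<31-2); WM=31
i=4 t=32 v=7: → [30,39),[25,34); WM=32
i=5 t=6 v=3: DROP (t<32-2); WM=32
i=6 t=27 v=2: DROP (t<32-2); WM=32
i=7 t=34 v=4: → [30,39); WM=34; [25,34) fires=16
i=8 t=9 v=5: DROP (t<34-2); WM=34
i=9 t=39 v=1: → [35,44); WM=39; [30,39) fires=20
i=10 t=29 v=1: DROP (t<39-2); WM=39
i=11 t=40 v=6: → [40,49),[35,44); WM=40
i=12 t=42 v=2: → [40,49),[35,44); WM=42
i=13 t=43 v=1: → [40,49),[35,44); WM=43
i=14 t=44 v=7: → [40,49); WM=44; [35,44) fires=10

3 5 6 8 10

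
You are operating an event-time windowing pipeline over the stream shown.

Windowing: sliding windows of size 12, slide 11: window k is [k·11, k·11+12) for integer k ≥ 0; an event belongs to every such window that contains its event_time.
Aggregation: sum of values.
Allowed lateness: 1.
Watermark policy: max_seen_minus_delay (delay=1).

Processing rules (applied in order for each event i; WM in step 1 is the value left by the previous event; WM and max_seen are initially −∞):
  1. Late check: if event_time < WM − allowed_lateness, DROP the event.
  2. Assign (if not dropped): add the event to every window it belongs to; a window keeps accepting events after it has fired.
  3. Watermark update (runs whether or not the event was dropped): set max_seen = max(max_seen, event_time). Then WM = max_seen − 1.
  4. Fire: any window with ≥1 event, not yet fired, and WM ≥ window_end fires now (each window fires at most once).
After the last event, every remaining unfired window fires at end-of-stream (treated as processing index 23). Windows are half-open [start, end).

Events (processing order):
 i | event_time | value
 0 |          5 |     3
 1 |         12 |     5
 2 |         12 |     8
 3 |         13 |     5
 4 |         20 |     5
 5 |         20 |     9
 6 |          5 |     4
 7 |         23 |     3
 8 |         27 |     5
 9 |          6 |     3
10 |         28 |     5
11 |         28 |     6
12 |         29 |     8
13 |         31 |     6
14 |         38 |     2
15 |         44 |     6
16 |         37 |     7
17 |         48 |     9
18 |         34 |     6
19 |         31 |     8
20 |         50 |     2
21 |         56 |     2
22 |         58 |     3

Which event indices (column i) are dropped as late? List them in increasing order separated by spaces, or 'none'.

6 9 16 18 19

i=0 t=5 v=3: → [0,12); WM=4
i=1 t=12 v=5: → [11,23); WM=11
i=2 t=12 v=8: → [11,23); WM=11
i=3 t=13 v=5: → [11,23); WM=12; [0,12) fires=3
i=4 t=20 v=5: → [11,23); WM=19
i=5 t=20 v=9: → [11,23); WM=19
i=6 t=5 v=4: DROP (t<19-1); WM=19
i=7 t=23 v=3: → [22,34); WM=22
i=8 t=27 v=5: → [22,34); WM=26; [11,23) fires=32
i=9 t=6 v=3: DROP (t<26-1); WM=26
i=10 t=28 v=5: → [22,34); WM=27
i=11 t=28 v=6: → [22,34); WM=27
i=12 t=29 v=8: → [22,34); WM=28
i=13 t=31 v=6: → [22,34); WM=30
i=14 t=38 v=2: → [33,45); WM=37; [22,34) fires=33
i=15 t=44 v=6: → [44,56),[33,45); WM=43
i=16 t=37 v=7: DROP (t<43-1); WM=43
i=17 t=48 v=9: → [44,56); WM=47; [33,45) fires=8
i=18 t=34 v=6: DROP (t<47-1); WM=47
i=19 t=31 v=8: DROP (t<47-1); WM=47
i=20 t=50 v=2: → [44,56); WM=49
i=21 t=56 v=2: → [55,67); WM=55
i=22 t=58 v=3: → [55,67); WM=57; [44,56) fires=17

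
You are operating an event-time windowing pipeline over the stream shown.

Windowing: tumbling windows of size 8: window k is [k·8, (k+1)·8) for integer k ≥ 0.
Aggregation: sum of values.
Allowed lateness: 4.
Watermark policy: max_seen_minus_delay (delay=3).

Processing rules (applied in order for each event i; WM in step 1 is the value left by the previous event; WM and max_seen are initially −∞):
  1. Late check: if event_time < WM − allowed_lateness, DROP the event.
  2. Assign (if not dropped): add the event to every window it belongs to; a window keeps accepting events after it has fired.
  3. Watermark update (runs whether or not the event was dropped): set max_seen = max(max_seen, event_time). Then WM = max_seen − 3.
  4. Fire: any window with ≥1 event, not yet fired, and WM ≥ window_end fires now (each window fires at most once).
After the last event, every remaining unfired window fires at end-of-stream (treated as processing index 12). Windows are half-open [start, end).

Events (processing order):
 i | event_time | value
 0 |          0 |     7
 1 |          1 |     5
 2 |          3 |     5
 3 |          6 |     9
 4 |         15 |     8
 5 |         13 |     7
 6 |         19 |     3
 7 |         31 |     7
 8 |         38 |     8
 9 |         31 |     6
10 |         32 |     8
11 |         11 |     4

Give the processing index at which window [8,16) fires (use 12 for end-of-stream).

i=0 t=0 v=7: → [0,8); WM=-3
i=1 t=1 v=5: → [0,8); WM=-2
i=2 t=3 v=5: → [0,8); WM=0
i=3 t=6 v=9: → [0,8); WM=3
i=4 t=15 v=8: → [8,16); WM=12; [0,8) fires=26
i=5 t=13 v=7: → [8,16); WM=12
i=6 t=19 v=3: → [16,24); WM=16; [8,16) fires=15
i=7 t=31 v=7: → [24,32); WM=28; [16,24) fires=3
i=8 t=38 v=8: → [32,40); WM=35; [24,32) fires=7
i=9 t=31 v=6: → [24,32); WM=35
i=10 t=32 v=8: → [32,40); WM=35
i=11 t=11 v=4: DROP (t<35-4); WM=35

6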